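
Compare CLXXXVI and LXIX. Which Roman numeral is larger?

CLXXXVI = 186
LXIX = 69
186 is larger

CLXXXVI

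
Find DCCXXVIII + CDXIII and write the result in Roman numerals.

DCCXXVIII = 728
CDXIII = 413
728 + 413 = 1141

MCXLI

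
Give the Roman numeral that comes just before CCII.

CCII = 202, so the previous integer is 202 - 1 = 201

CCI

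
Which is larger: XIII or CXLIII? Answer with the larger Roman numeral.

XIII = 13
CXLIII = 143
143 is larger

CXLIII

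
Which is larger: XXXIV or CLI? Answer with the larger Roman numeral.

XXXIV = 34
CLI = 151
151 is larger

CLI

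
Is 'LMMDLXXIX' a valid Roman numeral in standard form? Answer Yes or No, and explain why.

'LMMDLXXIX': L should not appear more than once

No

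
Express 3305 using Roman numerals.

Convert 3305 to Roman numerals:
  3305 contains 3×1000 (MMM)
  305 contains 3×100 (CCC)
  5 contains 1×5 (V)

MMMCCCV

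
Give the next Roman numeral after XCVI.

XCVI = 96; next is 97

XCVII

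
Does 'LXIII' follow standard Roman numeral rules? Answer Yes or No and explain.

'LXIII': Check the rules: uses only the symbols I, V, X, L, C, D, M; no symbol is repeated more than three times in a row; V, L and D each appear at most once; no smaller symbol precedes a larger one (values never increase from left to right). Value: L (50) + X (10) + I (1) + I (1) + I (1) = 63. So it is a valid standard Roman numeral.

Yes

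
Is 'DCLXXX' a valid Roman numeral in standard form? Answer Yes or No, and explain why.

'DCLXXX': Check the rules: uses only the symbols I, V, X, L, C, D, M; no symbol is repeated more than three times in a row; V, L and D each appear at most once; no smaller symbol precedes a larger one (values never increase from left to right). Value: D (500) + C (100) + L (50) + X (10) + X (10) + X (10) = 680. So it is a valid standard Roman numeral.

Yes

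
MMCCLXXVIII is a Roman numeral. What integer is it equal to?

MMCCLXXVIII: M=1000, M=1000, C=100, C=100, L=50, X=10, X=10, V=5, I=1, I=1, I=1
1000 + 1000 + 100 + 100 + 50 + 10 + 10 + 5 + 1 + 1 + 1 = 2278

2278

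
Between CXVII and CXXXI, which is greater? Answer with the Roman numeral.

CXVII = 117
CXXXI = 131
131 is larger

CXXXI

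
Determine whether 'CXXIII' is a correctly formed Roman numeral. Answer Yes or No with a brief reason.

'CXXIII': Check the rules: uses only the symbols I, V, X, L, C, D, M; no symbol is repeated more than three times in a row; V, L and D each appear at most once; no smaller symbol precedes a larger one (values never increase from left to right). Value: C (100) + X (10) + X (10) + I (1) + I (1) + I (1) = 123. So it is a valid standard Roman numeral.

Yes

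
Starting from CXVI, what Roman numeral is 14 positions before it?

CXVI = 116
116 - 14 = 102

CII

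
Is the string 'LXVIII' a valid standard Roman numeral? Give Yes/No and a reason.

'LXVIII': Check the rules: uses only the symbols I, V, X, L, C, D, M; no symbol is repeated more than three times in a row; V, L and D each appear at most once; no smaller symbol precedes a larger one (values never increase from left to right). Value: L (50) + X (10) + V (5) + I (1) + I (1) + I (1) = 68. So it is a valid standard Roman numeral.

Yes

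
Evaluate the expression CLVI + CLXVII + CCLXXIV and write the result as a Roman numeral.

CLVI = 156, CLXVII = 167, CCLXXIV = 274
156 + 167 = 323
323 + 274 = 597

DXCVII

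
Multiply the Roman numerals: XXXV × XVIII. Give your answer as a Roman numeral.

XXXV = 35
XVIII = 18
35 × 18 = 630

DCXXX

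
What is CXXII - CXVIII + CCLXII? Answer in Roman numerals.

CXXII = 122, CXVIII = 118, CCLXII = 262
122 - 118 = 4
4 + 262 = 266

CCLXVI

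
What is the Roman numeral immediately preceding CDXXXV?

CDXXXV = 435; previous is 434

CDXXXIV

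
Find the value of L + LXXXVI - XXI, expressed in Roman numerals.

L = 50, LXXXVI = 86, XXI = 21
50 + 86 = 136
136 - 21 = 115

CXV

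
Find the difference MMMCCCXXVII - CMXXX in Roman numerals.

MMMCCCXXVII = 3327
CMXXX = 930
3327 - 930 = 2397

MMCCCXCVII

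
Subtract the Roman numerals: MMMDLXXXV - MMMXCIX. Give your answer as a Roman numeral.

MMMDLXXXV = 3585
MMMXCIX = 3099
3585 - 3099 = 486

CDLXXXVI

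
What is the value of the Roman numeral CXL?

CXL: C=100, XL=40
100 + 40 = 140

140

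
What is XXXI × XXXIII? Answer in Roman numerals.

XXXI = 31
XXXIII = 33
31 × 33 = 1023

MXXIII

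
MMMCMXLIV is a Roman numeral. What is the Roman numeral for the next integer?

MMMCMXLIV = 3944, so the next integer is 3944 + 1 = 3945

MMMCMXLV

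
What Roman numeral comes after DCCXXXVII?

DCCXXXVII = 737, so the next integer is 737 + 1 = 738

DCCXXXVIII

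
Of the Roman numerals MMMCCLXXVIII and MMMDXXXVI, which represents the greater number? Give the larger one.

MMMCCLXXVIII = 3278
MMMDXXXVI = 3536
3536 is larger

MMMDXXXVI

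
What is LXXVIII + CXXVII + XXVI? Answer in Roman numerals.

LXXVIII = 78, CXXVII = 127, XXVI = 26
78 + 127 = 205
205 + 26 = 231

CCXXXI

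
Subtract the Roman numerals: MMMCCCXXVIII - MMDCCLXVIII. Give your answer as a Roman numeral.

MMMCCCXXVIII = 3328
MMDCCLXVIII = 2768
3328 - 2768 = 560

DLX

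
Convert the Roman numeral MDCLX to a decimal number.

MDCLX: M=1000, D=500, C=100, L=50, X=10
1000 + 500 + 100 + 50 + 10 = 1660

1660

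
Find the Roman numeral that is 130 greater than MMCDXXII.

MMCDXXII = 2422
2422 + 130 = 2552

MMDLII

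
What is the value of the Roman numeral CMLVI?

CMLVI: CM=900, L=50, V=5, I=1
900 + 50 + 5 + 1 = 956

956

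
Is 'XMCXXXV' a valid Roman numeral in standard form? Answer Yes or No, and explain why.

'XMCXXXV': Invalid subtractive combination: XM

No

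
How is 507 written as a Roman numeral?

Convert 507 to Roman numerals:
  507 contains 1×500 (D)
  7 contains 1×5 (V)
  2 contains 2×1 (II)

DVII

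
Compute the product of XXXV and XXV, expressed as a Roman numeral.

XXXV = 35
XXV = 25
35 × 25 = 875

DCCCLXXV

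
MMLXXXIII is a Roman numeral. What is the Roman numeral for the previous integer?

MMLXXXIII = 2083; previous is 2082

MMLXXXII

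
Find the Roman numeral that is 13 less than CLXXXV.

CLXXXV = 185
185 - 13 = 172

CLXXII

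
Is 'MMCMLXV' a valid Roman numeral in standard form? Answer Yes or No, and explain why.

'MMCMLXV': Check the rules: uses only the symbols I, V, X, L, C, D, M; no symbol is repeated more than three times in a row; V, L and D each appear at most once; the only place a smaller symbol precedes a larger one is the allowed subtractive pair CM, the symbol right after such a pair (if any) is smaller than the pair's first symbol, and otherwise the values never increase from left to right. Value: M (1000) + M (1000) + CM (900) + L (50) + X (10) + V (5) = 2965. So it is a valid standard Roman numeral.

Yes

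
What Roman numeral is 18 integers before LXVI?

LXVI = 66
66 - 18 = 48

XLVIII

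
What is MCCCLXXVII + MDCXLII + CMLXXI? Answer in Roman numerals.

MCCCLXXVII = 1377, MDCXLII = 1642, CMLXXI = 971
1377 + 1642 = 3019
3019 + 971 = 3990

MMMCMXC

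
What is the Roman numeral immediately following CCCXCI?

CCCXCI = 391, so the next integer is 391 + 1 = 392

CCCXCII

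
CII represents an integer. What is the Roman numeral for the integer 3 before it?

CII = 102
102 - 3 = 99

XCIX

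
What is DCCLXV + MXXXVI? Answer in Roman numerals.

DCCLXV = 765
MXXXVI = 1036
765 + 1036 = 1801

MDCCCI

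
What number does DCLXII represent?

DCLXII: D=500, C=100, L=50, X=10, I=1, I=1
500 + 100 + 50 + 10 + 1 + 1 = 662

662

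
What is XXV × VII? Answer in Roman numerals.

XXV = 25
VII = 7
25 × 7 = 175

CLXXV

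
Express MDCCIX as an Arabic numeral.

MDCCIX: M=1000, D=500, C=100, C=100, IX=9
1000 + 500 + 100 + 100 + 9 = 1709

1709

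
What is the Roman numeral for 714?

Convert 714 to Roman numerals:
  714 contains 1×500 (D)
  214 contains 2×100 (CC)
  14 contains 1×10 (X)
  4 contains 1×4 (IV)

DCCXIV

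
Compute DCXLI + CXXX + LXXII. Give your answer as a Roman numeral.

DCXLI = 641, CXXX = 130, LXXII = 72
641 + 130 = 771
771 + 72 = 843

DCCCXLIII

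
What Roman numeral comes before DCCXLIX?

DCCXLIX = 749; previous is 748

DCCXLVIII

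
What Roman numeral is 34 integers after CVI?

CVI = 106
106 + 34 = 140

CXL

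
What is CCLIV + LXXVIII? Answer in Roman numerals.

CCLIV = 254
LXXVIII = 78
254 + 78 = 332

CCCXXXII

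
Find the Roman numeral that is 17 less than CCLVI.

CCLVI = 256
256 - 17 = 239

CCXXXIX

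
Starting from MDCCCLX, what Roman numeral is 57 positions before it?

MDCCCLX = 1860
1860 - 57 = 1803

MDCCCIII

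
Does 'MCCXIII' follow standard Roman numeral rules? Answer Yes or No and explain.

'MCCXIII': Check the rules: uses only the symbols I, V, X, L, C, D, M; no symbol is repeated more than three times in a row; V, L and D each appear at most once; no smaller symbol precedes a larger one (values never increase from left to right). Value: M (1000) + C (100) + C (100) + X (10) + I (1) + I (1) + I (1) = 1213. So it is a valid standard Roman numeral.

Yes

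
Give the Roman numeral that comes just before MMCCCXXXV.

MMCCCXXXV = 2335; previous is 2334

MMCCCXXXIV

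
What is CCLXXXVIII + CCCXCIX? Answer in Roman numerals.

CCLXXXVIII = 288
CCCXCIX = 399
288 + 399 = 687

DCLXXXVII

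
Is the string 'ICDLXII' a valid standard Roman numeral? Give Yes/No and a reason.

'ICDLXII': Invalid subtractive combination: IC

No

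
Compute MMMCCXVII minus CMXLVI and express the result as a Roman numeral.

MMMCCXVII = 3217
CMXLVI = 946
3217 - 946 = 2271

MMCCLXXI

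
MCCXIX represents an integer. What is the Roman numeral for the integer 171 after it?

MCCXIX = 1219
1219 + 171 = 1390

MCCCXC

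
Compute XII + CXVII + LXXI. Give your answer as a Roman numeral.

XII = 12, CXVII = 117, LXXI = 71
12 + 117 = 129
129 + 71 = 200

CC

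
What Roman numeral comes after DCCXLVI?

DCCXLVI = 746, so the next integer is 746 + 1 = 747

DCCXLVII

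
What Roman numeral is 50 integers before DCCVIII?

DCCVIII = 708
708 - 50 = 658

DCLVIII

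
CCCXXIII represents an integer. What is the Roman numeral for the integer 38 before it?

CCCXXIII = 323
323 - 38 = 285

CCLXXXV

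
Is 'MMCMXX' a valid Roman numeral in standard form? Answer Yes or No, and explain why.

'MMCMXX': Check the rules: uses only the symbols I, V, X, L, C, D, M; no symbol is repeated more than three times in a row; V, L and D each appear at most once; the only place a smaller symbol precedes a larger one is the allowed subtractive pair CM, the symbol right after such a pair (if any) is smaller than the pair's first symbol, and otherwise the values never increase from left to right. Value: M (1000) + M (1000) + CM (900) + X (10) + X (10) = 2920. So it is a valid standard Roman numeral.

Yes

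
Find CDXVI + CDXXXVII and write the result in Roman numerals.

CDXVI = 416
CDXXXVII = 437
416 + 437 = 853

DCCCLIII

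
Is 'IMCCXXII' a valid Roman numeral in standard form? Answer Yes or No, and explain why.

'IMCCXXII': Invalid subtractive combination: IM

No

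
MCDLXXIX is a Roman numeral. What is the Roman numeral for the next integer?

MCDLXXIX = 1479; next is 1480

MCDLXXX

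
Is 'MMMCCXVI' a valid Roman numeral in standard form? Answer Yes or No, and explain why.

'MMMCCXVI': Check the rules: uses only the symbols I, V, X, L, C, D, M; no symbol is repeated more than three times in a row; V, L and D each appear at most once; no smaller symbol precedes a larger one (values never increase from left to right). Value: M (1000) + M (1000) + M (1000) + C (100) + C (100) + X (10) + V (5) + I (1) = 3216. So it is a valid standard Roman numeral.

Yes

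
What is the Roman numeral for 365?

Convert 365 to Roman numerals:
  365 contains 3×100 (CCC)
  65 contains 1×50 (L)
  15 contains 1×10 (X)
  5 contains 1×5 (V)

CCCLXV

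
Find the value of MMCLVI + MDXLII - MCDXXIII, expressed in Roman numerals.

MMCLVI = 2156, MDXLII = 1542, MCDXXIII = 1423
2156 + 1542 = 3698
3698 - 1423 = 2275

MMCCLXXV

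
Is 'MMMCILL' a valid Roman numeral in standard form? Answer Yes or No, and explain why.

'MMMCILL': L should not appear more than once

No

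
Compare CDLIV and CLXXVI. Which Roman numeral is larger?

CDLIV = 454
CLXXVI = 176
454 is larger

CDLIV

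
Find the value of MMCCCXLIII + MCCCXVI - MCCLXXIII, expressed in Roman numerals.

MMCCCXLIII = 2343, MCCCXVI = 1316, MCCLXXIII = 1273
2343 + 1316 = 3659
3659 - 1273 = 2386

MMCCCLXXXVI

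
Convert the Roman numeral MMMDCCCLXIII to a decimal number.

MMMDCCCLXIII: M=1000, M=1000, M=1000, D=500, C=100, C=100, C=100, L=50, X=10, I=1, I=1, I=1
1000 + 1000 + 1000 + 500 + 100 + 100 + 100 + 50 + 10 + 1 + 1 + 1 = 3863

3863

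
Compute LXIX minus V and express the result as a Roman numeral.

LXIX = 69
V = 5
69 - 5 = 64

LXIV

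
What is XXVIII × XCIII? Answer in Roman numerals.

XXVIII = 28
XCIII = 93
28 × 93 = 2604

MMDCIV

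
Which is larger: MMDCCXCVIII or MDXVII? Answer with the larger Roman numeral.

MMDCCXCVIII = 2798
MDXVII = 1517
2798 is larger

MMDCCXCVIII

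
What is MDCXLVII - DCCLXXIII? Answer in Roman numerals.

MDCXLVII = 1647
DCCLXXIII = 773
1647 - 773 = 874

DCCCLXXIV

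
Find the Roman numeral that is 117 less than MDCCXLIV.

MDCCXLIV = 1744
1744 - 117 = 1627

MDCXXVII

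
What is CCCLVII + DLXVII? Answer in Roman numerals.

CCCLVII = 357
DLXVII = 567
357 + 567 = 924

CMXXIV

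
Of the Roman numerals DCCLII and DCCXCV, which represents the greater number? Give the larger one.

DCCLII = 752
DCCXCV = 795
795 is larger

DCCXCV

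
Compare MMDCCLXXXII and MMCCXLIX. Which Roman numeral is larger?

MMDCCLXXXII = 2782
MMCCXLIX = 2249
2782 is larger

MMDCCLXXXII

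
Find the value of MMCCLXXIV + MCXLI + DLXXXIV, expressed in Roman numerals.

MMCCLXXIV = 2274, MCXLI = 1141, DLXXXIV = 584
2274 + 1141 = 3415
3415 + 584 = 3999

MMMCMXCIX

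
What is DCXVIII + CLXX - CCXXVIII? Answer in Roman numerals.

DCXVIII = 618, CLXX = 170, CCXXVIII = 228
618 + 170 = 788
788 - 228 = 560

DLX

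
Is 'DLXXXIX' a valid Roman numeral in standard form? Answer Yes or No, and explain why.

'DLXXXIX': Check the rules: uses only the symbols I, V, X, L, C, D, M; no symbol is repeated more than three times in a row; V, L and D each appear at most once; the only place a smaller symbol precedes a larger one is the allowed subtractive pair IX, the symbol right after such a pair (if any) is smaller than the pair's first symbol, and otherwise the values never increase from left to right. Value: D (500) + L (50) + X (10) + X (10) + X (10) + IX (9) = 589. So it is a valid standard Roman numeral.

Yes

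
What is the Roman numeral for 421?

Convert 421 to Roman numerals:
  421 contains 1×400 (CD)
  21 contains 2×10 (XX)
  1 contains 1×1 (I)

CDXXI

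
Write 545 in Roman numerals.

Convert 545 to Roman numerals:
  545 contains 1×500 (D)
  45 contains 1×40 (XL)
  5 contains 1×5 (V)

DXLV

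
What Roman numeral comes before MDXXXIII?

MDXXXIII = 1533; previous is 1532

MDXXXII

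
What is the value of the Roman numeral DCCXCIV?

DCCXCIV: D=500, C=100, C=100, XC=90, IV=4
500 + 100 + 100 + 90 + 4 = 794

794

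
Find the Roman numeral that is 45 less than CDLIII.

CDLIII = 453
453 - 45 = 408

CDVIII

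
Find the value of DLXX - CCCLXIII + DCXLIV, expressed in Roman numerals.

DLXX = 570, CCCLXIII = 363, DCXLIV = 644
570 - 363 = 207
207 + 644 = 851

DCCCLI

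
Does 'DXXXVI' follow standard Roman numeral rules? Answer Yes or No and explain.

'DXXXVI': Check the rules: uses only the symbols I, V, X, L, C, D, M; no symbol is repeated more than three times in a row; V, L and D each appear at most once; no smaller symbol precedes a larger one (values never increase from left to right). Value: D (500) + X (10) + X (10) + X (10) + V (5) + I (1) = 536. So it is a valid standard Roman numeral.

Yes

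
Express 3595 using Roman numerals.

Convert 3595 to Roman numerals:
  3595 contains 3×1000 (MMM)
  595 contains 1×500 (D)
  95 contains 1×90 (XC)
  5 contains 1×5 (V)

MMMDXCV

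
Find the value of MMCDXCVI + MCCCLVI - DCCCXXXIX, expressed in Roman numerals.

MMCDXCVI = 2496, MCCCLVI = 1356, DCCCXXXIX = 839
2496 + 1356 = 3852
3852 - 839 = 3013

MMMXIII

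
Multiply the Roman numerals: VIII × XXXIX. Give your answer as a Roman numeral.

VIII = 8
XXXIX = 39
8 × 39 = 312

CCCXII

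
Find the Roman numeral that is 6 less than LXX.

LXX = 70
70 - 6 = 64

LXIV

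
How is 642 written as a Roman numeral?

Convert 642 to Roman numerals:
  642 contains 1×500 (D)
  142 contains 1×100 (C)
  42 contains 1×40 (XL)
  2 contains 2×1 (II)

DCXLII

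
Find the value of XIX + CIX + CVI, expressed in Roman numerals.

XIX = 19, CIX = 109, CVI = 106
19 + 109 = 128
128 + 106 = 234

CCXXXIV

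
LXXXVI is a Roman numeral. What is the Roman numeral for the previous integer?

LXXXVI = 86; previous is 85

LXXXV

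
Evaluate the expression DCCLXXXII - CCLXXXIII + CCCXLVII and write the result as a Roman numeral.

DCCLXXXII = 782, CCLXXXIII = 283, CCCXLVII = 347
782 - 283 = 499
499 + 347 = 846

DCCCXLVI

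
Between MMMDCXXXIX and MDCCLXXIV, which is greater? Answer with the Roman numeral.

MMMDCXXXIX = 3639
MDCCLXXIV = 1774
3639 is larger

MMMDCXXXIX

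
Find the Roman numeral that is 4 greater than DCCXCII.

DCCXCII = 792
792 + 4 = 796

DCCXCVI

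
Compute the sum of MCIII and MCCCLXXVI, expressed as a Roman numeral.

MCIII = 1103
MCCCLXXVI = 1376
1103 + 1376 = 2479

MMCDLXXIX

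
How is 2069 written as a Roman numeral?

Convert 2069 to Roman numerals:
  2069 contains 2×1000 (MM)
  69 contains 1×50 (L)
  19 contains 1×10 (X)
  9 contains 1×9 (IX)

MMLXIX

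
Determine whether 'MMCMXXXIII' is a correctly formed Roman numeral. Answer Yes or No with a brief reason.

'MMCMXXXIII': Check the rules: uses only the symbols I, V, X, L, C, D, M; no symbol is repeated more than three times in a row; V, L and D each appear at most once; the only place a smaller symbol precedes a larger one is the allowed subtractive pair CM, the symbol right after such a pair (if any) is smaller than the pair's first symbol, and otherwise the values never increase from left to right. Value: M (1000) + M (1000) + CM (900) + X (10) + X (10) + X (10) + I (1) + I (1) + I (1) = 2933. So it is a valid standard Roman numeral.

Yes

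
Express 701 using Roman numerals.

Convert 701 to Roman numerals:
  701 contains 1×500 (D)
  201 contains 2×100 (CC)
  1 contains 1×1 (I)

DCCI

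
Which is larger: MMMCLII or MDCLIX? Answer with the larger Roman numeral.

MMMCLII = 3152
MDCLIX = 1659
3152 is larger

MMMCLII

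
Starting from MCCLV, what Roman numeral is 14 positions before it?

MCCLV = 1255
1255 - 14 = 1241

MCCXLI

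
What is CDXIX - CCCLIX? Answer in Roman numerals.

CDXIX = 419
CCCLIX = 359
419 - 359 = 60

LX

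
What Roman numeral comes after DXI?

DXI = 511, so the next integer is 511 + 1 = 512

DXII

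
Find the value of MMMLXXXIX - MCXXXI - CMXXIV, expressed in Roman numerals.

MMMLXXXIX = 3089, MCXXXI = 1131, CMXXIV = 924
3089 - 1131 = 1958
1958 - 924 = 1034

MXXXIV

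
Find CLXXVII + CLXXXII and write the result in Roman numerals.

CLXXVII = 177
CLXXXII = 182
177 + 182 = 359

CCCLIX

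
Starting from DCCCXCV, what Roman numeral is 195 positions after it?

DCCCXCV = 895
895 + 195 = 1090

MXC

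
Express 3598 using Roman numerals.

Convert 3598 to Roman numerals:
  3598 contains 3×1000 (MMM)
  598 contains 1×500 (D)
  98 contains 1×90 (XC)
  8 contains 1×5 (V)
  3 contains 3×1 (III)

MMMDXCVIII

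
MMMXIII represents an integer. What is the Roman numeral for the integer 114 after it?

MMMXIII = 3013
3013 + 114 = 3127

MMMCXXVII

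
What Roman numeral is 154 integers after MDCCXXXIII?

MDCCXXXIII = 1733
1733 + 154 = 1887

MDCCCLXXXVII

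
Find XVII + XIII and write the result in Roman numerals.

XVII = 17
XIII = 13
17 + 13 = 30

XXX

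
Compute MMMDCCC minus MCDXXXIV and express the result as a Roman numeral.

MMMDCCC = 3800
MCDXXXIV = 1434
3800 - 1434 = 2366

MMCCCLXVI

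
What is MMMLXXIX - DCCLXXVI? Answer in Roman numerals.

MMMLXXIX = 3079
DCCLXXVI = 776
3079 - 776 = 2303

MMCCCIII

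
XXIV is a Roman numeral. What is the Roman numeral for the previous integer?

XXIV = 24, so the previous integer is 24 - 1 = 23

XXIII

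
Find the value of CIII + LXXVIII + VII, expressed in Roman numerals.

CIII = 103, LXXVIII = 78, VII = 7
103 + 78 = 181
181 + 7 = 188

CLXXXVIII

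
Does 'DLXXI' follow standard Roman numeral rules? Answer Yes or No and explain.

'DLXXI': Check the rules: uses only the symbols I, V, X, L, C, D, M; no symbol is repeated more than three times in a row; V, L and D each appear at most once; no smaller symbol precedes a larger one (values never increase from left to right). Value: D (500) + L (50) + X (10) + X (10) + I (1) = 571. So it is a valid standard Roman numeral.

Yes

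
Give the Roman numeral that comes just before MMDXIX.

MMDXIX = 2519; previous is 2518

MMDXVIII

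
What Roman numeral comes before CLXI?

CLXI = 161, so the previous integer is 161 - 1 = 160

CLX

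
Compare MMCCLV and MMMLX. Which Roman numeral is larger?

MMCCLV = 2255
MMMLX = 3060
3060 is larger

MMMLX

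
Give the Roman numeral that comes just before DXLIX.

DXLIX = 549, so the previous integer is 549 - 1 = 548

DXLVIII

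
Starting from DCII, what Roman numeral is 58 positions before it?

DCII = 602
602 - 58 = 544

DXLIV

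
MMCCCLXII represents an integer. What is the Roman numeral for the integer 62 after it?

MMCCCLXII = 2362
2362 + 62 = 2424

MMCDXXIV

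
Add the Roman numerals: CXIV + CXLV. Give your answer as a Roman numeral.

CXIV = 114
CXLV = 145
114 + 145 = 259

CCLIX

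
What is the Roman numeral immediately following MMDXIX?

MMDXIX = 2519, so the next integer is 2519 + 1 = 2520

MMDXX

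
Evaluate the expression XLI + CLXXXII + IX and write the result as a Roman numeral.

XLI = 41, CLXXXII = 182, IX = 9
41 + 182 = 223
223 + 9 = 232

CCXXXII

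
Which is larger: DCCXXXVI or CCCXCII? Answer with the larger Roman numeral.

DCCXXXVI = 736
CCCXCII = 392
736 is larger

DCCXXXVI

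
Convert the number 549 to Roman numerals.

Convert 549 to Roman numerals:
  549 contains 1×500 (D)
  49 contains 1×40 (XL)
  9 contains 1×9 (IX)

DXLIX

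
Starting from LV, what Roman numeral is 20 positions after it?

LV = 55
55 + 20 = 75

LXXV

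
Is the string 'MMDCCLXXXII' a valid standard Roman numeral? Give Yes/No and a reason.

'MMDCCLXXXII': Check the rules: uses only the symbols I, V, X, L, C, D, M; no symbol is repeated more than three times in a row; V, L and D each appear at most once; no smaller symbol precedes a larger one (values never increase from left to right). Value: M (1000) + M (1000) + D (500) + C (100) + C (100) + L (50) + X (10) + X (10) + X (10) + I (1) + I (1) = 2782. So it is a valid standard Roman numeral.

Yes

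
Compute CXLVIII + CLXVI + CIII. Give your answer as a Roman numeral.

CXLVIII = 148, CLXVI = 166, CIII = 103
148 + 166 = 314
314 + 103 = 417

CDXVII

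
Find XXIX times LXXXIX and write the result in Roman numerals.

XXIX = 29
LXXXIX = 89
29 × 89 = 2581

MMDLXXXI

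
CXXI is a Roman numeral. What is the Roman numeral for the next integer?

CXXI = 121; next is 122

CXXII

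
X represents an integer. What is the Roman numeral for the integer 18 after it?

X = 10
10 + 18 = 28

XXVIII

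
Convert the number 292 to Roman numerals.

Convert 292 to Roman numerals:
  292 contains 2×100 (CC)
  92 contains 1×90 (XC)
  2 contains 2×1 (II)

CCXCII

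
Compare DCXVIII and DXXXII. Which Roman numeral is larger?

DCXVIII = 618
DXXXII = 532
618 is larger

DCXVIII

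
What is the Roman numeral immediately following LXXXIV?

LXXXIV = 84, so the next integer is 84 + 1 = 85

LXXXV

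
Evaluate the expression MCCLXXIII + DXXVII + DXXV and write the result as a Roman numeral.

MCCLXXIII = 1273, DXXVII = 527, DXXV = 525
1273 + 527 = 1800
1800 + 525 = 2325

MMCCCXXV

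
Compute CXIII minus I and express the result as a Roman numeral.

CXIII = 113
I = 1
113 - 1 = 112

CXII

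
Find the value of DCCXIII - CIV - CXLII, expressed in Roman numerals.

DCCXIII = 713, CIV = 104, CXLII = 142
713 - 104 = 609
609 - 142 = 467

CDLXVII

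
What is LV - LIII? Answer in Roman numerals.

LV = 55
LIII = 53
55 - 53 = 2

II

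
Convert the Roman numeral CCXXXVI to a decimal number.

CCXXXVI: C=100, C=100, X=10, X=10, X=10, V=5, I=1
100 + 100 + 10 + 10 + 10 + 5 + 1 = 236

236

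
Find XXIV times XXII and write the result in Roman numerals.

XXIV = 24
XXII = 22
24 × 22 = 528

DXXVIII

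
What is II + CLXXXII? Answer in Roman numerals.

II = 2
CLXXXII = 182
2 + 182 = 184

CLXXXIV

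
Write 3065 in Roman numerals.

Convert 3065 to Roman numerals:
  3065 contains 3×1000 (MMM)
  65 contains 1×50 (L)
  15 contains 1×10 (X)
  5 contains 1×5 (V)

MMMLXV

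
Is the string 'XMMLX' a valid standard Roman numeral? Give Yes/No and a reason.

'XMMLX': Invalid subtractive combination: XM

No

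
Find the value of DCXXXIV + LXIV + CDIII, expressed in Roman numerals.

DCXXXIV = 634, LXIV = 64, CDIII = 403
634 + 64 = 698
698 + 403 = 1101

MCI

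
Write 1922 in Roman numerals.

Convert 1922 to Roman numerals:
  1922 contains 1×1000 (M)
  922 contains 1×900 (CM)
  22 contains 2×10 (XX)
  2 contains 2×1 (II)

MCMXXII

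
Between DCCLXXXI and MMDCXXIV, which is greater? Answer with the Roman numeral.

DCCLXXXI = 781
MMDCXXIV = 2624
2624 is larger

MMDCXXIV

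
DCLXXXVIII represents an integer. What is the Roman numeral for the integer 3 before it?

DCLXXXVIII = 688
688 - 3 = 685

DCLXXXV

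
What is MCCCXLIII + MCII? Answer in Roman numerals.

MCCCXLIII = 1343
MCII = 1102
1343 + 1102 = 2445

MMCDXLV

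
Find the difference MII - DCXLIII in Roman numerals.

MII = 1002
DCXLIII = 643
1002 - 643 = 359

CCCLIX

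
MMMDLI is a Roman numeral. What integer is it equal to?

MMMDLI: M=1000, M=1000, M=1000, D=500, L=50, I=1
1000 + 1000 + 1000 + 500 + 50 + 1 = 3551

3551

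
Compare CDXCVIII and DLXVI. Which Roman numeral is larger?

CDXCVIII = 498
DLXVI = 566
566 is larger

DLXVI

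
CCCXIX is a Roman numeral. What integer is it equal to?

CCCXIX: C=100, C=100, C=100, X=10, IX=9
100 + 100 + 100 + 10 + 9 = 319

319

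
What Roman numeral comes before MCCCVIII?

MCCCVIII = 1308, so the previous integer is 1308 - 1 = 1307

MCCCVII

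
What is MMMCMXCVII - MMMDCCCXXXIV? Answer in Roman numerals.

MMMCMXCVII = 3997
MMMDCCCXXXIV = 3834
3997 - 3834 = 163

CLXIII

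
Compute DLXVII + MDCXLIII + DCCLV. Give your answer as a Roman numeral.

DLXVII = 567, MDCXLIII = 1643, DCCLV = 755
567 + 1643 = 2210
2210 + 755 = 2965

MMCMLXV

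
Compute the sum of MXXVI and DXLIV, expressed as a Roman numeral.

MXXVI = 1026
DXLIV = 544
1026 + 544 = 1570

MDLXX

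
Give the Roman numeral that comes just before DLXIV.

DLXIV = 564; previous is 563

DLXIII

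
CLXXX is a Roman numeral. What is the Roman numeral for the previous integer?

CLXXX = 180; previous is 179

CLXXIX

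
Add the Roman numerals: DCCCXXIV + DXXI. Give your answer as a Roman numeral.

DCCCXXIV = 824
DXXI = 521
824 + 521 = 1345

MCCCXLV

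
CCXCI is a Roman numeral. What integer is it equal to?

CCXCI: C=100, C=100, XC=90, I=1
100 + 100 + 90 + 1 = 291

291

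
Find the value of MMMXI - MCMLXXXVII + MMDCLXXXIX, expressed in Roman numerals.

MMMXI = 3011, MCMLXXXVII = 1987, MMDCLXXXIX = 2689
3011 - 1987 = 1024
1024 + 2689 = 3713

MMMDCCXIII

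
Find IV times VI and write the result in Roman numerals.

IV = 4
VI = 6
4 × 6 = 24

XXIV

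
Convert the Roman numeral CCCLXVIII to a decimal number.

CCCLXVIII: C=100, C=100, C=100, L=50, X=10, V=5, I=1, I=1, I=1
100 + 100 + 100 + 50 + 10 + 5 + 1 + 1 + 1 = 368

368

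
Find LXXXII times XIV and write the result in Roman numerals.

LXXXII = 82
XIV = 14
82 × 14 = 1148

MCXLVIII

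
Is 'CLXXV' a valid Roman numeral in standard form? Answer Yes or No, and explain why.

'CLXXV': Check the rules: uses only the symbols I, V, X, L, C, D, M; no symbol is repeated more than three times in a row; V, L and D each appear at most once; no smaller symbol precedes a larger one (values never increase from left to right). Value: C (100) + L (50) + X (10) + X (10) + V (5) = 175. So it is a valid standard Roman numeral.

Yes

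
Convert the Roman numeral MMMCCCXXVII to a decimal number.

MMMCCCXXVII: M=1000, M=1000, M=1000, C=100, C=100, C=100, X=10, X=10, V=5, I=1, I=1
1000 + 1000 + 1000 + 100 + 100 + 100 + 10 + 10 + 5 + 1 + 1 = 3327

3327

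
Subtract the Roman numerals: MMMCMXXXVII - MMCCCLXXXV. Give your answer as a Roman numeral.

MMMCMXXXVII = 3937
MMCCCLXXXV = 2385
3937 - 2385 = 1552

MDLII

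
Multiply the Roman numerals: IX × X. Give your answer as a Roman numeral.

IX = 9
X = 10
9 × 10 = 90

XC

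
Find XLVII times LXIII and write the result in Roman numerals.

XLVII = 47
LXIII = 63
47 × 63 = 2961

MMCMLXI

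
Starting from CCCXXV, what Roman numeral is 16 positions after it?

CCCXXV = 325
325 + 16 = 341

CCCXLI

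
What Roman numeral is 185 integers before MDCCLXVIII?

MDCCLXVIII = 1768
1768 - 185 = 1583

MDLXXXIII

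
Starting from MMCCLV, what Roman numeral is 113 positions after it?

MMCCLV = 2255
2255 + 113 = 2368

MMCCCLXVIII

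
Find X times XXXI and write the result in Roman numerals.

X = 10
XXXI = 31
10 × 31 = 310

CCCX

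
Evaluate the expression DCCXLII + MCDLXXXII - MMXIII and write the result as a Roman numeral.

DCCXLII = 742, MCDLXXXII = 1482, MMXIII = 2013
742 + 1482 = 2224
2224 - 2013 = 211

CCXI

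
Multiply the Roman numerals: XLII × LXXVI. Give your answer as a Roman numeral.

XLII = 42
LXXVI = 76
42 × 76 = 3192

MMMCXCII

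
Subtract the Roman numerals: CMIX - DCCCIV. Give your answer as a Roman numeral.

CMIX = 909
DCCCIV = 804
909 - 804 = 105

CV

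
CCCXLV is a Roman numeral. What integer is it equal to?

CCCXLV: C=100, C=100, C=100, XL=40, V=5
100 + 100 + 100 + 40 + 5 = 345

345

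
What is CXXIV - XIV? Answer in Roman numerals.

CXXIV = 124
XIV = 14
124 - 14 = 110

CX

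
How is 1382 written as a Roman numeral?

Convert 1382 to Roman numerals:
  1382 contains 1×1000 (M)
  382 contains 3×100 (CCC)
  82 contains 1×50 (L)
  32 contains 3×10 (XXX)
  2 contains 2×1 (II)

MCCCLXXXII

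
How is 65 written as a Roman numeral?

Convert 65 to Roman numerals:
  65 contains 1×50 (L)
  15 contains 1×10 (X)
  5 contains 1×5 (V)

LXV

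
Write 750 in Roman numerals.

Convert 750 to Roman numerals:
  750 contains 1×500 (D)
  250 contains 2×100 (CC)
  50 contains 1×50 (L)

DCCL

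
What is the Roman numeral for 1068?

Convert 1068 to Roman numerals:
  1068 contains 1×1000 (M)
  68 contains 1×50 (L)
  18 contains 1×10 (X)
  8 contains 1×5 (V)
  3 contains 3×1 (III)

MLXVIII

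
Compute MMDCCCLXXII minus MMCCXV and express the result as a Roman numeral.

MMDCCCLXXII = 2872
MMCCXV = 2215
2872 - 2215 = 657

DCLVII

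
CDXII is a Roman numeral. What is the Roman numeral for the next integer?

CDXII = 412; next is 413

CDXIII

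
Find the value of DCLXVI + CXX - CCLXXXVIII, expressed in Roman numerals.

DCLXVI = 666, CXX = 120, CCLXXXVIII = 288
666 + 120 = 786
786 - 288 = 498

CDXCVIII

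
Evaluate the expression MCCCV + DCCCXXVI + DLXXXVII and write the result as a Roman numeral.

MCCCV = 1305, DCCCXXVI = 826, DLXXXVII = 587
1305 + 826 = 2131
2131 + 587 = 2718

MMDCCXVIII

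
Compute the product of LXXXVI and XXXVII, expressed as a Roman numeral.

LXXXVI = 86
XXXVII = 37
86 × 37 = 3182

MMMCLXXXII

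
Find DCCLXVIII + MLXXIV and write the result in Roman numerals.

DCCLXVIII = 768
MLXXIV = 1074
768 + 1074 = 1842

MDCCCXLII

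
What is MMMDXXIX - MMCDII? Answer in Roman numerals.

MMMDXXIX = 3529
MMCDII = 2402
3529 - 2402 = 1127

MCXXVII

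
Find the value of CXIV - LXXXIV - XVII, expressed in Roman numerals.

CXIV = 114, LXXXIV = 84, XVII = 17
114 - 84 = 30
30 - 17 = 13

XIII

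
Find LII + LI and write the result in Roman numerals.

LII = 52
LI = 51
52 + 51 = 103

CIII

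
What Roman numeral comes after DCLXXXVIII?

DCLXXXVIII = 688, so the next integer is 688 + 1 = 689

DCLXXXIX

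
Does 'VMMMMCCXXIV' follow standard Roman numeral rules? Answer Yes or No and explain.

'VMMMMCCXXIV': More than 3 consecutive M's

No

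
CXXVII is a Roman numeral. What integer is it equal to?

CXXVII: C=100, X=10, X=10, V=5, I=1, I=1
100 + 10 + 10 + 5 + 1 + 1 = 127

127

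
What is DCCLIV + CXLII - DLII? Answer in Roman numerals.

DCCLIV = 754, CXLII = 142, DLII = 552
754 + 142 = 896
896 - 552 = 344

CCCXLIV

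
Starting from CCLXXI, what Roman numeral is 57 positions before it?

CCLXXI = 271
271 - 57 = 214

CCXIV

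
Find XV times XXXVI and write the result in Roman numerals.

XV = 15
XXXVI = 36
15 × 36 = 540

DXL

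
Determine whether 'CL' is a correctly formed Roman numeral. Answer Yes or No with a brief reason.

'CL': Check the rules: uses only the symbols I, V, X, L, C, D, M; no symbol is repeated more than three times in a row; V, L and D each appear at most once; no smaller symbol precedes a larger one (values never increase from left to right). Value: C (100) + L (50) = 150. So it is a valid standard Roman numeral.

Yes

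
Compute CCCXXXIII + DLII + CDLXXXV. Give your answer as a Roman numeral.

CCCXXXIII = 333, DLII = 552, CDLXXXV = 485
333 + 552 = 885
885 + 485 = 1370

MCCCLXX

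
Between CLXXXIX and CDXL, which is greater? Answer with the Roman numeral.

CLXXXIX = 189
CDXL = 440
440 is larger

CDXL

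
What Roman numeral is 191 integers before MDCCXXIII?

MDCCXXIII = 1723
1723 - 191 = 1532

MDXXXII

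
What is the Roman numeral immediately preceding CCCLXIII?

CCCLXIII = 363; previous is 362

CCCLXII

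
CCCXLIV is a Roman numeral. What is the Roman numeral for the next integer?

CCCXLIV = 344, so the next integer is 344 + 1 = 345

CCCXLV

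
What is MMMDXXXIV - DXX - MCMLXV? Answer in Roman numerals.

MMMDXXXIV = 3534, DXX = 520, MCMLXV = 1965
3534 - 520 = 3014
3014 - 1965 = 1049

MXLIX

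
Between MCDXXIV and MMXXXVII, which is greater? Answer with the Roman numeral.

MCDXXIV = 1424
MMXXXVII = 2037
2037 is larger

MMXXXVII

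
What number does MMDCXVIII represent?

MMDCXVIII: M=1000, M=1000, D=500, C=100, X=10, V=5, I=1, I=1, I=1
1000 + 1000 + 500 + 100 + 10 + 5 + 1 + 1 + 1 = 2618

2618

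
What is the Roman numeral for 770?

Convert 770 to Roman numerals:
  770 contains 1×500 (D)
  270 contains 2×100 (CC)
  70 contains 1×50 (L)
  20 contains 2×10 (XX)

DCCLXX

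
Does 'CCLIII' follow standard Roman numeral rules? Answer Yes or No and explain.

'CCLIII': Check the rules: uses only the symbols I, V, X, L, C, D, M; no symbol is repeated more than three times in a row; V, L and D each appear at most once; no smaller symbol precedes a larger one (values never increase from left to right). Value: C (100) + C (100) + L (50) + I (1) + I (1) + I (1) = 253. So it is a valid standard Roman numeral.

Yes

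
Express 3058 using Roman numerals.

Convert 3058 to Roman numerals:
  3058 contains 3×1000 (MMM)
  58 contains 1×50 (L)
  8 contains 1×5 (V)
  3 contains 3×1 (III)

MMMLVIII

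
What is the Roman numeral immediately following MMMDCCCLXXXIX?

MMMDCCCLXXXIX = 3889; next is 3890

MMMDCCCXC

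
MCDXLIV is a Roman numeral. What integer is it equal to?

MCDXLIV: M=1000, CD=400, XL=40, IV=4
1000 + 400 + 40 + 4 = 1444

1444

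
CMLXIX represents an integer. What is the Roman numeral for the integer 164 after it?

CMLXIX = 969
969 + 164 = 1133

MCXXXIII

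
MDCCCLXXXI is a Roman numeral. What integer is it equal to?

MDCCCLXXXI: M=1000, D=500, C=100, C=100, C=100, L=50, X=10, X=10, X=10, I=1
1000 + 500 + 100 + 100 + 100 + 50 + 10 + 10 + 10 + 1 = 1881

1881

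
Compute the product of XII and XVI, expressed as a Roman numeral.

XII = 12
XVI = 16
12 × 16 = 192

CXCII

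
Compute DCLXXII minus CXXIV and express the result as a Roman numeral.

DCLXXII = 672
CXXIV = 124
672 - 124 = 548

DXLVIII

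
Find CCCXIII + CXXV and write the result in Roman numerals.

CCCXIII = 313
CXXV = 125
313 + 125 = 438

CDXXXVIII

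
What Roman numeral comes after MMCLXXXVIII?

MMCLXXXVIII = 2188; next is 2189

MMCLXXXIX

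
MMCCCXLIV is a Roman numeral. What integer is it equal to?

MMCCCXLIV: M=1000, M=1000, C=100, C=100, C=100, XL=40, IV=4
1000 + 1000 + 100 + 100 + 100 + 40 + 4 = 2344

2344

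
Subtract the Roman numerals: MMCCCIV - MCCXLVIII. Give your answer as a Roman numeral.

MMCCCIV = 2304
MCCXLVIII = 1248
2304 - 1248 = 1056

MLVI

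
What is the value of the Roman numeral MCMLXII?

MCMLXII: M=1000, CM=900, L=50, X=10, I=1, I=1
1000 + 900 + 50 + 10 + 1 + 1 = 1962

1962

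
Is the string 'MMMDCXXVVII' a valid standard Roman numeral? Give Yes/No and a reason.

'MMMDCXXVVII': V should not appear more than once

No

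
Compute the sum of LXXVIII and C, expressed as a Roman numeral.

LXXVIII = 78
C = 100
78 + 100 = 178

CLXXVIII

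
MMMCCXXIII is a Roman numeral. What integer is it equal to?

MMMCCXXIII: M=1000, M=1000, M=1000, C=100, C=100, X=10, X=10, I=1, I=1, I=1
1000 + 1000 + 1000 + 100 + 100 + 10 + 10 + 1 + 1 + 1 = 3223

3223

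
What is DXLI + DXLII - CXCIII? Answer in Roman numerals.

DXLI = 541, DXLII = 542, CXCIII = 193
541 + 542 = 1083
1083 - 193 = 890

DCCCXC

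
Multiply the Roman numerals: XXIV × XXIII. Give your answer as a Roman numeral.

XXIV = 24
XXIII = 23
24 × 23 = 552

DLII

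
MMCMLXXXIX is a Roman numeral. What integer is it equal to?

MMCMLXXXIX: M=1000, M=1000, CM=900, L=50, X=10, X=10, X=10, IX=9
1000 + 1000 + 900 + 50 + 10 + 10 + 10 + 9 = 2989

2989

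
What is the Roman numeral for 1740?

Convert 1740 to Roman numerals:
  1740 contains 1×1000 (M)
  740 contains 1×500 (D)
  240 contains 2×100 (CC)
  40 contains 1×40 (XL)

MDCCXL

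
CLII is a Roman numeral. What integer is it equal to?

CLII: C=100, L=50, I=1, I=1
100 + 50 + 1 + 1 = 152

152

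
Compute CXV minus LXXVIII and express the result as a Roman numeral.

CXV = 115
LXXVIII = 78
115 - 78 = 37

XXXVII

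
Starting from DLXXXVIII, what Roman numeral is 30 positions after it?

DLXXXVIII = 588
588 + 30 = 618

DCXVIII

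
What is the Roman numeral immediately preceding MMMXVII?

MMMXVII = 3017; previous is 3016

MMMXVI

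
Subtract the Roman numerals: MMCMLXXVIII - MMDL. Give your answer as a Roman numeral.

MMCMLXXVIII = 2978
MMDL = 2550
2978 - 2550 = 428

CDXXVIII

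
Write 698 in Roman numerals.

Convert 698 to Roman numerals:
  698 contains 1×500 (D)
  198 contains 1×100 (C)
  98 contains 1×90 (XC)
  8 contains 1×5 (V)
  3 contains 3×1 (III)

DCXCVIII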